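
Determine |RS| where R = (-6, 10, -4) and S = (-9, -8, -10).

d = √[(x₂-x₁)² + (y₂-y₁)² + (z₂-z₁)²]
  = √[(-3)² + (-18)² + (-6)²]
  = √[9 + 324 + 36]
  = √369
  ≈ 19.21

19.21


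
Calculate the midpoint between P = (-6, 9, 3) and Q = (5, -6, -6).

M = ((x₁+x₂)/2, (y₁+y₂)/2, (z₁+z₂)/2)
  = ((-6 + 5)/2, (9 - 6)/2, (3 - 6)/2)
  = (-1/2, 3/2, -3/2)
  = (-0.5, 1.5, -1.5)

(-0.5, 1.5, -1.5)


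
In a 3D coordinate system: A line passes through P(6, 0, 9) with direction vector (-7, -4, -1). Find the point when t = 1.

P(t) = P + t·d
  = (6 + (-7)·1, 0 + (-4)·1, 9 + (-1)·1)
  = (6 - 7, 0 - 4, 9 - 1)
  = (-1, -4, 8)

(-1, -4, 8)


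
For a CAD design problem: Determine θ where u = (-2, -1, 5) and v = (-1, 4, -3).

u·v = (-2)·(-1) + (-1)·4 + 5·(-3) = 2 - 4 - 15 = -17
|u| = √((-2)² + (-1)² + 5²) = √30 ≈ 5.477
|v| = √((-1)² + 4² + (-3)²) = √26 ≈ 5.099
cos θ = (u·v)/(|u||v|) = -17/(5.477·5.099) ≈ -0.6087
θ = arccos(-0.6087) ≈ 127.5°

127.5°


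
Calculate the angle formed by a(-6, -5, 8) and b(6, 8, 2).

a·b = (-6)·6 + (-5)·8 + 8·2 = -36 - 40 + 16 = -60
|a| = √((-6)² + (-5)² + 8²) = √125 ≈ 11.18
|b| = √(6² + 8² + 2²) = √104 ≈ 10.2
cos θ = (a·b)/(|a||b|) = -60/(11.18·10.2) ≈ -0.5262
θ = arccos(-0.5262) ≈ 121.8°

121.8°


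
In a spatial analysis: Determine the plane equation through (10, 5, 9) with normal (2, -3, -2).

The plane through P with normal n = (a, b, c) satisfies n·(r - P) = 0,
i.e. ax + by + cz = a·x₀ + b·y₀ + c·z₀.
d = 2·10 + (-3)·5 + (-2)·9
  = 20 - 15 - 18
  = -13
Equation: 2x - 3y - 2z = -13

2x - 3y - 2z = -13


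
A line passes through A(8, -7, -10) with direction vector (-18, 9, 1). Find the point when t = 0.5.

P(t) = A + t·d
  = (8 + (-18)·0.5, -7 + 9·0.5, -10 + 1·0.5)
  = (8 - 9, -7 + 4.5, -10 + 0.5)
  = (-1, -2.5, -9.5)

(-1, -2.5, -9.5)


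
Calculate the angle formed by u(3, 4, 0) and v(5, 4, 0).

u·v = 3·5 + 4·4 + 0·0 = 15 + 16 + 0 = 31
|u| = √(3² + 4² + 0²) = √25 ≈ 5
|v| = √(5² + 4² + 0²) = √41 ≈ 6.403
cos θ = (u·v)/(|u||v|) = 31/(5·6.403) ≈ 0.9683
θ = arccos(0.9683) ≈ 14.47°

14.47°


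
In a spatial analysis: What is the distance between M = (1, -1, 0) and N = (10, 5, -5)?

d = √[(x₂-x₁)² + (y₂-y₁)² + (z₂-z₁)²]
  = √[9² + 6² + (-5)²]
  = √[81 + 36 + 25]
  = √142
  ≈ 11.92

11.92


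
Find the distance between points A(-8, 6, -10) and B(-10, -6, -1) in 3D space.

d = √[(x₂-x₁)² + (y₂-y₁)² + (z₂-z₁)²]
  = √[(-2)² + (-12)² + 9²]
  = √[4 + 144 + 81]
  = √229
  ≈ 15.13

15.13


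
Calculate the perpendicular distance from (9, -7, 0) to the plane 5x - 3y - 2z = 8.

distance = |a·x₀ + b·y₀ + c·z₀ - d| / √(a² + b² + c²)
  = |5·9 + (-3)·(-7) + (-2)·0 - 8| / √(5² + (-3)² + (-2)²)
  = |45 + 21 + 0 - 8| / √(25 + 9 + 4)
  = |58| / √38
  = 58 / 6.164
  ≈ 9.409

9.409


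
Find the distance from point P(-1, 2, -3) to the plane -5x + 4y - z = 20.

distance = |a·x₀ + b·y₀ + c·z₀ - d| / √(a² + b² + c²)
  = |(-5)·(-1) + 4·2 + (-1)·(-3) - 20| / √((-5)² + 4² + (-1)²)
  = |5 + 8 + 3 - 20| / √(25 + 16 + 1)
  = |-4| / √42
  = 4 / 6.481
  ≈ 0.6172

0.6172


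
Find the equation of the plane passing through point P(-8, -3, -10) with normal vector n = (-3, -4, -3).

The plane through P with normal n = (a, b, c) satisfies n·(r - P) = 0,
i.e. ax + by + cz = a·x₀ + b·y₀ + c·z₀.
d = (-3)·(-8) + (-4)·(-3) + (-3)·(-10)
  = 24 + 12 + 30
  = 66
Equation: -3x - 4y - 3z = 66

-3x - 4y - 3z = 66


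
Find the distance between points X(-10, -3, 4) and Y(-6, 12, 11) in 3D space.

d = √[(x₂-x₁)² + (y₂-y₁)² + (z₂-z₁)²]
  = √[4² + 15² + 7²]
  = √[16 + 225 + 49]
  = √290
  ≈ 17.03

17.03


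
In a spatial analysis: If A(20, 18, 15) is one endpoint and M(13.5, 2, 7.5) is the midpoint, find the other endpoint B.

B = 2M - A
  = (2·13.5 - 20, 2·2 - 18, 2·7.5 - 15)
  = (27 - 20, 4 - 18, 15 - 15)
  = (7, -14, 0)

(7, -14, 0)


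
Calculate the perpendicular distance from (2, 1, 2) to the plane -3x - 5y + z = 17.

distance = |a·x₀ + b·y₀ + c·z₀ - d| / √(a² + b² + c²)
  = |(-3)·2 + (-5)·1 + 1·2 - 17| / √((-3)² + (-5)² + 1²)
  = |-6 - 5 + 2 - 17| / √(9 + 25 + 1)
  = |-26| / √35
  = 26 / 5.916
  ≈ 4.395

4.395


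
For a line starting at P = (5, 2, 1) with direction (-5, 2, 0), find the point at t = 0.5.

P(t) = P + t·d
  = (5 + (-5)·0.5, 2 + 2·0.5, 1 + 0·0.5)
  = (5 - 2.5, 2 + 1, 1 + 0)
  = (2.5, 3, 1)

(2.5, 3, 1)


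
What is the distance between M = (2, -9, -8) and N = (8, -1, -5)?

d = √[(x₂-x₁)² + (y₂-y₁)² + (z₂-z₁)²]
  = √[6² + 8² + 3²]
  = √[36 + 64 + 9]
  = √109
  ≈ 10.44

10.44


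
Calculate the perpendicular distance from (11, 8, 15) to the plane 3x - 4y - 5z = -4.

distance = |a·x₀ + b·y₀ + c·z₀ - d| / √(a² + b² + c²)
  = |3·11 + (-4)·8 + (-5)·15 - (-4)| / √(3² + (-4)² + (-5)²)
  = |33 - 32 - 75 + 4| / √(9 + 16 + 25)
  = |-70| / √50
  = 70 / 7.071
  ≈ 9.899

9.899


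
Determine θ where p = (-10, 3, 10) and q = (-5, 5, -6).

p·q = (-10)·(-5) + 3·5 + 10·(-6) = 50 + 15 - 60 = 5
|p| = √((-10)² + 3² + 10²) = √209 ≈ 14.46
|q| = √((-5)² + 5² + (-6)²) = √86 ≈ 9.274
cos θ = (p·q)/(|p||q|) = 5/(14.46·9.274) ≈ 0.03729
θ = arccos(0.03729) ≈ 87.86°

87.86°


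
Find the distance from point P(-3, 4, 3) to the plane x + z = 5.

distance = |a·x₀ + b·y₀ + c·z₀ - d| / √(a² + b² + c²)
  = |1·(-3) + 0·4 + 1·3 - 5| / √(1² + 0² + 1²)
  = |-3 + 0 + 3 - 5| / √(1 + 0 + 1)
  = |-5| / √2
  = 5 / 1.414
  ≈ 3.536

3.536


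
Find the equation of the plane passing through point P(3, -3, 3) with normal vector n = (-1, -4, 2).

The plane through P with normal n = (a, b, c) satisfies n·(r - P) = 0,
i.e. ax + by + cz = a·x₀ + b·y₀ + c·z₀.
d = (-1)·3 + (-4)·(-3) + 2·3
  = -3 + 12 + 6
  = 15
Equation: -x - 4y + 2z = 15

-x - 4y + 2z = 15


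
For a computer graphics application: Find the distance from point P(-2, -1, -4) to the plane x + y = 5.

distance = |a·x₀ + b·y₀ + c·z₀ - d| / √(a² + b² + c²)
  = |1·(-2) + 1·(-1) + 0·(-4) - 5| / √(1² + 1² + 0²)
  = |-2 - 1 + 0 - 5| / √(1 + 1 + 0)
  = |-8| / √2
  = 8 / 1.414
  ≈ 5.657

5.657


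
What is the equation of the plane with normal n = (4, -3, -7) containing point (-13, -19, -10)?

The plane through P with normal n = (a, b, c) satisfies n·(r - P) = 0,
i.e. ax + by + cz = a·x₀ + b·y₀ + c·z₀.
d = 4·(-13) + (-3)·(-19) + (-7)·(-10)
  = -52 + 57 + 70
  = 75
Equation: 4x - 3y - 7z = 75

4x - 3y - 7z = 75


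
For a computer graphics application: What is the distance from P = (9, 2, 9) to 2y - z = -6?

distance = |a·x₀ + b·y₀ + c·z₀ - d| / √(a² + b² + c²)
  = |0·9 + 2·2 + (-1)·9 - (-6)| / √(0² + 2² + (-1)²)
  = |0 + 4 - 9 + 6| / √(0 + 4 + 1)
  = |1| / √5
  = 1 / 2.236
  ≈ 0.4472

0.4472


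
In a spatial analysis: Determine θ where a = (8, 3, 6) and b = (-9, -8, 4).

a·b = 8·(-9) + 3·(-8) + 6·4 = -72 - 24 + 24 = -72
|a| = √(8² + 3² + 6²) = √109 ≈ 10.44
|b| = √((-9)² + (-8)² + 4²) = √161 ≈ 12.69
cos θ = (a·b)/(|a||b|) = -72/(10.44·12.69) ≈ -0.5435
θ = arccos(-0.5435) ≈ 122.9°

122.9°


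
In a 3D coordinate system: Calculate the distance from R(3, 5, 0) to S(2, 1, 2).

d = √[(x₂-x₁)² + (y₂-y₁)² + (z₂-z₁)²]
  = √[(-1)² + (-4)² + 2²]
  = √[1 + 16 + 4]
  = √21
  ≈ 4.583

4.583


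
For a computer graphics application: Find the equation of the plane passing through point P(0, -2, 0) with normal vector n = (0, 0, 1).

The plane through P with normal n = (a, b, c) satisfies n·(r - P) = 0,
i.e. ax + by + cz = a·x₀ + b·y₀ + c·z₀.
d = 0·0 + 0·(-2) + 1·0
  = 0 + 0 + 0
  = 0
Equation: z = 0

z = 0


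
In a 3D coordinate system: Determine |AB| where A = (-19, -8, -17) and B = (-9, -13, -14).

d = √[(x₂-x₁)² + (y₂-y₁)² + (z₂-z₁)²]
  = √[10² + (-5)² + 3²]
  = √[100 + 25 + 9]
  = √134
  ≈ 11.58

11.58


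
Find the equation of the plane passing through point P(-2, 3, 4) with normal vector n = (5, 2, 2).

The plane through P with normal n = (a, b, c) satisfies n·(r - P) = 0,
i.e. ax + by + cz = a·x₀ + b·y₀ + c·z₀.
d = 5·(-2) + 2·3 + 2·4
  = -10 + 6 + 8
  = 4
Equation: 5x + 2y + 2z = 4

5x + 2y + 2z = 4


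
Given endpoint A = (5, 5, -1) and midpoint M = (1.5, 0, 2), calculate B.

B = 2M - A
  = (2·1.5 - 5, 2·0 - 5, 2·2 - (-1))
  = (3 - 5, 0 - 5, 4 + 1)
  = (-2, -5, 5)

(-2, -5, 5)


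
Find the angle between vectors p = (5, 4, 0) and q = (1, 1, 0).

p·q = 5·1 + 4·1 + 0·0 = 5 + 4 + 0 = 9
|p| = √(5² + 4² + 0²) = √41 ≈ 6.403
|q| = √(1² + 1² + 0²) = √2 ≈ 1.414
cos θ = (p·q)/(|p||q|) = 9/(6.403·1.414) ≈ 0.9939
θ = arccos(0.9939) ≈ 6.34°

6.34°


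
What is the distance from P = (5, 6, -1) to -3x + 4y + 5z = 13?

distance = |a·x₀ + b·y₀ + c·z₀ - d| / √(a² + b² + c²)
  = |(-3)·5 + 4·6 + 5·(-1) - 13| / √((-3)² + 4² + 5²)
  = |-15 + 24 - 5 - 13| / √(9 + 16 + 25)
  = |-9| / √50
  = 9 / 7.071
  ≈ 1.273

1.273


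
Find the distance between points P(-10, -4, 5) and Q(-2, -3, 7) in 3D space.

d = √[(x₂-x₁)² + (y₂-y₁)² + (z₂-z₁)²]
  = √[8² + 1² + 2²]
  = √[64 + 1 + 4]
  = √69
  ≈ 8.307

8.307


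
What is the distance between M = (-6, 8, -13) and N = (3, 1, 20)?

d = √[(x₂-x₁)² + (y₂-y₁)² + (z₂-z₁)²]
  = √[9² + (-7)² + 33²]
  = √[81 + 49 + 1089]
  = √1219
  ≈ 34.91

34.91


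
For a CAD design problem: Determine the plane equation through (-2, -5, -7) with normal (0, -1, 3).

The plane through P with normal n = (a, b, c) satisfies n·(r - P) = 0,
i.e. ax + by + cz = a·x₀ + b·y₀ + c·z₀.
d = 0·(-2) + (-1)·(-5) + 3·(-7)
  = 0 + 5 - 21
  = -16
Equation: -y + 3z = -16

-y + 3z = -16


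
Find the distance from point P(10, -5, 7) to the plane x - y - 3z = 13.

distance = |a·x₀ + b·y₀ + c·z₀ - d| / √(a² + b² + c²)
  = |1·10 + (-1)·(-5) + (-3)·7 - 13| / √(1² + (-1)² + (-3)²)
  = |10 + 5 - 21 - 13| / √(1 + 1 + 9)
  = |-19| / √11
  = 19 / 3.317
  ≈ 5.729

5.729


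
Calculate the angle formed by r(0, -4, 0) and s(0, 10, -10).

r·s = 0·0 + (-4)·10 + 0·(-10) = 0 - 40 + 0 = -40
|r| = √(0² + (-4)² + 0²) = √16 ≈ 4
|s| = √(0² + 10² + (-10)²) = √200 ≈ 14.14
cos θ = (r·s)/(|r||s|) = -40/(4·14.14) ≈ -0.7071
θ = arccos(-0.7071) ≈ 135°

135°


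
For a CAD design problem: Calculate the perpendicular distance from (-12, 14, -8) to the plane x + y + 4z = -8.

distance = |a·x₀ + b·y₀ + c·z₀ - d| / √(a² + b² + c²)
  = |1·(-12) + 1·14 + 4·(-8) - (-8)| / √(1² + 1² + 4²)
  = |-12 + 14 - 32 + 8| / √(1 + 1 + 16)
  = |-22| / √18
  = 22 / 4.243
  ≈ 5.185

5.185


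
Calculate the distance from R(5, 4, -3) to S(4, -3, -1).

d = √[(x₂-x₁)² + (y₂-y₁)² + (z₂-z₁)²]
  = √[(-1)² + (-7)² + 2²]
  = √[1 + 49 + 4]
  = √54
  ≈ 7.348

7.348


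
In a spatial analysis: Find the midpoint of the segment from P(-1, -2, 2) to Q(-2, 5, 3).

M = ((x₁+x₂)/2, (y₁+y₂)/2, (z₁+z₂)/2)
  = ((-1 - 2)/2, (-2 + 5)/2, (2 + 3)/2)
  = (-3/2, 3/2, 5/2)
  = (-1.5, 1.5, 2.5)

(-1.5, 1.5, 2.5)


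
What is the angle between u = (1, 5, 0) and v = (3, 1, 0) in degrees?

u·v = 1·3 + 5·1 + 0·0 = 3 + 5 + 0 = 8
|u| = √(1² + 5² + 0²) = √26 ≈ 5.099
|v| = √(3² + 1² + 0²) = √10 ≈ 3.162
cos θ = (u·v)/(|u||v|) = 8/(5.099·3.162) ≈ 0.4961
θ = arccos(0.4961) ≈ 60.26°

60.26°


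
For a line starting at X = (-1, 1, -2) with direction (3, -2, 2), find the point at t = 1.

P(t) = X + t·d
  = (-1 + 3·1, 1 + (-2)·1, -2 + 2·1)
  = (-1 + 3, 1 - 2, -2 + 2)
  = (2, -1, 0)

(2, -1, 0)


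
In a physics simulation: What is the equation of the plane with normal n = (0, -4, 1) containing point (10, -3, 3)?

The plane through P with normal n = (a, b, c) satisfies n·(r - P) = 0,
i.e. ax + by + cz = a·x₀ + b·y₀ + c·z₀.
d = 0·10 + (-4)·(-3) + 1·3
  = 0 + 12 + 3
  = 15
Equation: -4y + z = 15

-4y + z = 15


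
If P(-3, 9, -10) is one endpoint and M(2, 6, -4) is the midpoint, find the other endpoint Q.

Q = 2M - P
  = (2·2 - (-3), 2·6 - 9, 2·(-4) - (-10))
  = (4 + 3, 12 - 9, -8 + 10)
  = (7, 3, 2)

(7, 3, 2)


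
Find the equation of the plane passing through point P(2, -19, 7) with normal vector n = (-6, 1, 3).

The plane through P with normal n = (a, b, c) satisfies n·(r - P) = 0,
i.e. ax + by + cz = a·x₀ + b·y₀ + c·z₀.
d = (-6)·2 + 1·(-19) + 3·7
  = -12 - 19 + 21
  = -10
Equation: -6x + y + 3z = -10

-6x + y + 3z = -10


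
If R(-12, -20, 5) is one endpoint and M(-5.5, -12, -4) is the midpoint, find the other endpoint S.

S = 2M - R
  = (2·(-5.5) - (-12), 2·(-12) - (-20), 2·(-4) - 5)
  = (-11 + 12, -24 + 20, -8 - 5)
  = (1, -4, -13)

(1, -4, -13)


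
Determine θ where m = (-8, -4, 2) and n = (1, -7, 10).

m·n = (-8)·1 + (-4)·(-7) + 2·10 = -8 + 28 + 20 = 40
|m| = √((-8)² + (-4)² + 2²) = √84 ≈ 9.165
|n| = √(1² + (-7)² + 10²) = √150 ≈ 12.25
cos θ = (m·n)/(|m||n|) = 40/(9.165·12.25) ≈ 0.3563
θ = arccos(0.3563) ≈ 69.12°

69.12°


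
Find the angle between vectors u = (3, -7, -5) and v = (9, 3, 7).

u·v = 3·9 + (-7)·3 + (-5)·7 = 27 - 21 - 35 = -29
|u| = √(3² + (-7)² + (-5)²) = √83 ≈ 9.11
|v| = √(9² + 3² + 7²) = √139 ≈ 11.79
cos θ = (u·v)/(|u||v|) = -29/(9.11·11.79) ≈ -0.27
θ = arccos(-0.27) ≈ 105.7°

105.7°


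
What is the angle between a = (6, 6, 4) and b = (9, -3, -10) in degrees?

a·b = 6·9 + 6·(-3) + 4·(-10) = 54 - 18 - 40 = -4
|a| = √(6² + 6² + 4²) = √88 ≈ 9.381
|b| = √(9² + (-3)² + (-10)²) = √190 ≈ 13.78
cos θ = (a·b)/(|a||b|) = -4/(9.381·13.78) ≈ -0.03093
θ = arccos(-0.03093) ≈ 91.77°

91.77°


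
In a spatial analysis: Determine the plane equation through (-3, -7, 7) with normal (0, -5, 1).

The plane through P with normal n = (a, b, c) satisfies n·(r - P) = 0,
i.e. ax + by + cz = a·x₀ + b·y₀ + c·z₀.
d = 0·(-3) + (-5)·(-7) + 1·7
  = 0 + 35 + 7
  = 42
Equation: -5y + z = 42

-5y + z = 42


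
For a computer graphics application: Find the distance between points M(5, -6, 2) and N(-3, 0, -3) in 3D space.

d = √[(x₂-x₁)² + (y₂-y₁)² + (z₂-z₁)²]
  = √[(-8)² + 6² + (-5)²]
  = √[64 + 36 + 25]
  = √125
  ≈ 11.18

11.18


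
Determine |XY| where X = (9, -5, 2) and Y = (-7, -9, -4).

d = √[(x₂-x₁)² + (y₂-y₁)² + (z₂-z₁)²]
  = √[(-16)² + (-4)² + (-6)²]
  = √[256 + 16 + 36]
  = √308
  ≈ 17.55

17.55


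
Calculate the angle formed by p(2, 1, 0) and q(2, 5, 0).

p·q = 2·2 + 1·5 + 0·0 = 4 + 5 + 0 = 9
|p| = √(2² + 1² + 0²) = √5 ≈ 2.236
|q| = √(2² + 5² + 0²) = √29 ≈ 5.385
cos θ = (p·q)/(|p||q|) = 9/(2.236·5.385) ≈ 0.7474
θ = arccos(0.7474) ≈ 41.63°

41.63°


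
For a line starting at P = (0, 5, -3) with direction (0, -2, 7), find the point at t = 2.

P(t) = P + t·d
  = (0 + 0·2, 5 + (-2)·2, -3 + 7·2)
  = (0 + 0, 5 - 4, -3 + 14)
  = (0, 1, 11)

(0, 1, 11)


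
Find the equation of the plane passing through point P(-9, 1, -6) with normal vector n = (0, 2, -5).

The plane through P with normal n = (a, b, c) satisfies n·(r - P) = 0,
i.e. ax + by + cz = a·x₀ + b·y₀ + c·z₀.
d = 0·(-9) + 2·1 + (-5)·(-6)
  = 0 + 2 + 30
  = 32
Equation: 2y - 5z = 32

2y - 5z = 32


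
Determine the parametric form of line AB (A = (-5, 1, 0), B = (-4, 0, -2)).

Direction vector d = B - A = (-4 + 5, 0 - 1, -2 + 0) = (1, -1, -2)
Parametric form r = A + t·d:
x = -5 + t, y = 1 - t, z = 0 - 2t

x = -5 + t, y = 1 - t, z = 0 - 2t


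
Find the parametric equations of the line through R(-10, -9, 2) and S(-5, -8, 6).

Direction vector d = S - R = (-5 + 10, -8 + 9, 6 - 2) = (5, 1, 4)
Parametric form r = R + t·d:
x = -10 + 5t, y = -9 + t, z = 2 + 4t

x = -10 + 5t, y = -9 + t, z = 2 + 4t


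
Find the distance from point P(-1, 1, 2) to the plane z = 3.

distance = |a·x₀ + b·y₀ + c·z₀ - d| / √(a² + b² + c²)
  = |0·(-1) + 0·1 + 1·2 - 3| / √(0² + 0² + 1²)
  = |0 + 0 + 2 - 3| / √(0 + 0 + 1)
  = |-1| / √1
  = 1 / 1
  ≈ 1

1


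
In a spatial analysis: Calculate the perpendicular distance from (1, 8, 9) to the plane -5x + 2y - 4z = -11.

distance = |a·x₀ + b·y₀ + c·z₀ - d| / √(a² + b² + c²)
  = |(-5)·1 + 2·8 + (-4)·9 - (-11)| / √((-5)² + 2² + (-4)²)
  = |-5 + 16 - 36 + 11| / √(25 + 4 + 16)
  = |-14| / √45
  = 14 / 6.708
  ≈ 2.087

2.087


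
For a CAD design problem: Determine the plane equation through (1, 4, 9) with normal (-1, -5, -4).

The plane through P with normal n = (a, b, c) satisfies n·(r - P) = 0,
i.e. ax + by + cz = a·x₀ + b·y₀ + c·z₀.
d = (-1)·1 + (-5)·4 + (-4)·9
  = -1 - 20 - 36
  = -57
Equation: -x - 5y - 4z = -57

-x - 5y - 4z = -57


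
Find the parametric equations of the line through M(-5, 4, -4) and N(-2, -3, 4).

Direction vector d = N - M = (-2 + 5, -3 - 4, 4 + 4) = (3, -7, 8)
Parametric form r = M + t·d:
x = -5 + 3t, y = 4 - 7t, z = -4 + 8t

x = -5 + 3t, y = 4 - 7t, z = -4 + 8t


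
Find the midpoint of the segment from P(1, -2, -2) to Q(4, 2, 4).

M = ((x₁+x₂)/2, (y₁+y₂)/2, (z₁+z₂)/2)
  = ((1 + 4)/2, (-2 + 2)/2, (-2 + 4)/2)
  = (5/2, 0/2, 2/2)
  = (2.5, 0, 1)

(2.5, 0, 1)


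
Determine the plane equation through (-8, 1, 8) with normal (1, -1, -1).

The plane through P with normal n = (a, b, c) satisfies n·(r - P) = 0,
i.e. ax + by + cz = a·x₀ + b·y₀ + c·z₀.
d = 1·(-8) + (-1)·1 + (-1)·8
  = -8 - 1 - 8
  = -17
Equation: x - y - z = -17

x - y - z = -17


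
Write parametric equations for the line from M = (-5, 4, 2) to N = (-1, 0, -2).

Direction vector d = N - M = (-1 + 5, 0 - 4, -2 - 2) = (4, -4, -4)
Parametric form r = M + t·d:
x = -5 + 4t, y = 4 - 4t, z = 2 - 4t

x = -5 + 4t, y = 4 - 4t, z = 2 - 4t


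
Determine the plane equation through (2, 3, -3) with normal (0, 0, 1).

The plane through P with normal n = (a, b, c) satisfies n·(r - P) = 0,
i.e. ax + by + cz = a·x₀ + b·y₀ + c·z₀.
d = 0·2 + 0·3 + 1·(-3)
  = 0 + 0 - 3
  = -3
Equation: z = -3

z = -3


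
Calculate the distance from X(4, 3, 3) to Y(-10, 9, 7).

d = √[(x₂-x₁)² + (y₂-y₁)² + (z₂-z₁)²]
  = √[(-14)² + 6² + 4²]
  = √[196 + 36 + 16]
  = √248
  ≈ 15.75

15.75


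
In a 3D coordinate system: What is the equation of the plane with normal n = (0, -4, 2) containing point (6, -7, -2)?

The plane through P with normal n = (a, b, c) satisfies n·(r - P) = 0,
i.e. ax + by + cz = a·x₀ + b·y₀ + c·z₀.
d = 0·6 + (-4)·(-7) + 2·(-2)
  = 0 + 28 - 4
  = 24
Equation: -4y + 2z = 24

-4y + 2z = 24


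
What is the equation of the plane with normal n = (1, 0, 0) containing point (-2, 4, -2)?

The plane through P with normal n = (a, b, c) satisfies n·(r - P) = 0,
i.e. ax + by + cz = a·x₀ + b·y₀ + c·z₀.
d = 1·(-2) + 0·4 + 0·(-2)
  = -2 + 0 + 0
  = -2
Equation: x = -2

x = -2


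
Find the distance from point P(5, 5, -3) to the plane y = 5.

distance = |a·x₀ + b·y₀ + c·z₀ - d| / √(a² + b² + c²)
  = |0·5 + 1·5 + 0·(-3) - 5| / √(0² + 1² + 0²)
  = |0 + 5 + 0 - 5| / √(0 + 1 + 0)
  = |0| / √1
  = 0 / 1
  ≈ 0

0


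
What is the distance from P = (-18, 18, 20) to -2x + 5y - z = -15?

distance = |a·x₀ + b·y₀ + c·z₀ - d| / √(a² + b² + c²)
  = |(-2)·(-18) + 5·18 + (-1)·20 - (-15)| / √((-2)² + 5² + (-1)²)
  = |36 + 90 - 20 + 15| / √(4 + 25 + 1)
  = |121| / √30
  = 121 / 5.477
  ≈ 22.09

22.09


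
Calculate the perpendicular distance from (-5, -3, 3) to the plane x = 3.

distance = |a·x₀ + b·y₀ + c·z₀ - d| / √(a² + b² + c²)
  = |1·(-5) + 0·(-3) + 0·3 - 3| / √(1² + 0² + 0²)
  = |-5 + 0 + 0 - 3| / √(1 + 0 + 0)
  = |-8| / √1
  = 8 / 1
  ≈ 8

8


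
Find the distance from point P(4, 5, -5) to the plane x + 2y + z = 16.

distance = |a·x₀ + b·y₀ + c·z₀ - d| / √(a² + b² + c²)
  = |1·4 + 2·5 + 1·(-5) - 16| / √(1² + 2² + 1²)
  = |4 + 10 - 5 - 16| / √(1 + 4 + 1)
  = |-7| / √6
  = 7 / 2.449
  ≈ 2.858

2.858


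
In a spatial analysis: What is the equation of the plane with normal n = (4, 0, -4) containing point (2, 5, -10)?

The plane through P with normal n = (a, b, c) satisfies n·(r - P) = 0,
i.e. ax + by + cz = a·x₀ + b·y₀ + c·z₀.
d = 4·2 + 0·5 + (-4)·(-10)
  = 8 + 0 + 40
  = 48
Equation: 4x - 4z = 48

4x - 4z = 48


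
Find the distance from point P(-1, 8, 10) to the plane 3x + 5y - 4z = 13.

distance = |a·x₀ + b·y₀ + c·z₀ - d| / √(a² + b² + c²)
  = |3·(-1) + 5·8 + (-4)·10 - 13| / √(3² + 5² + (-4)²)
  = |-3 + 40 - 40 - 13| / √(9 + 25 + 16)
  = |-16| / √50
  = 16 / 7.071
  ≈ 2.263

2.263


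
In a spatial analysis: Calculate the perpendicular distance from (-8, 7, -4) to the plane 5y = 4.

distance = |a·x₀ + b·y₀ + c·z₀ - d| / √(a² + b² + c²)
  = |0·(-8) + 5·7 + 0·(-4) - 4| / √(0² + 5² + 0²)
  = |0 + 35 + 0 - 4| / √(0 + 25 + 0)
  = |31| / √25
  = 31 / 5
  ≈ 6.2

6.2


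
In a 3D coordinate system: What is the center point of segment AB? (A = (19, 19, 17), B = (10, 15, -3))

M = ((x₁+x₂)/2, (y₁+y₂)/2, (z₁+z₂)/2)
  = ((19 + 10)/2, (19 + 15)/2, (17 - 3)/2)
  = (29/2, 34/2, 14/2)
  = (14.5, 17, 7)

(14.5, 17, 7)


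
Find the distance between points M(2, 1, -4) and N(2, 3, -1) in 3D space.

d = √[(x₂-x₁)² + (y₂-y₁)² + (z₂-z₁)²]
  = √[0² + 2² + 3²]
  = √[0 + 4 + 9]
  = √13
  ≈ 3.606

3.606


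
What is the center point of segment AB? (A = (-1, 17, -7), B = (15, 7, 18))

M = ((x₁+x₂)/2, (y₁+y₂)/2, (z₁+z₂)/2)
  = ((-1 + 15)/2, (17 + 7)/2, (-7 + 18)/2)
  = (14/2, 24/2, 11/2)
  = (7, 12, 5.5)

(7, 12, 5.5)


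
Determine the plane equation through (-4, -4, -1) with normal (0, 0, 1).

The plane through P with normal n = (a, b, c) satisfies n·(r - P) = 0,
i.e. ax + by + cz = a·x₀ + b·y₀ + c·z₀.
d = 0·(-4) + 0·(-4) + 1·(-1)
  = 0 + 0 - 1
  = -1
Equation: z = -1

z = -1


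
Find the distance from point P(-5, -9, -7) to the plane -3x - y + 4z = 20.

distance = |a·x₀ + b·y₀ + c·z₀ - d| / √(a² + b² + c²)
  = |(-3)·(-5) + (-1)·(-9) + 4·(-7) - 20| / √((-3)² + (-1)² + 4²)
  = |15 + 9 - 28 - 20| / √(9 + 1 + 16)
  = |-24| / √26
  = 24 / 5.099
  ≈ 4.707

4.707


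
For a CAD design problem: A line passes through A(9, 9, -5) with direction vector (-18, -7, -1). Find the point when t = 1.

P(t) = A + t·d
  = (9 + (-18)·1, 9 + (-7)·1, -5 + (-1)·1)
  = (9 - 18, 9 - 7, -5 - 1)
  = (-9, 2, -6)

(-9, 2, -6)


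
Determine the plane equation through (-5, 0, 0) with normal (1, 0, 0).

The plane through P with normal n = (a, b, c) satisfies n·(r - P) = 0,
i.e. ax + by + cz = a·x₀ + b·y₀ + c·z₀.
d = 1·(-5) + 0·0 + 0·0
  = -5 + 0 + 0
  = -5
Equation: x = -5

x = -5


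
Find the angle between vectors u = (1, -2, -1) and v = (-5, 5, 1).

u·v = 1·(-5) + (-2)·5 + (-1)·1 = -5 - 10 - 1 = -16
|u| = √(1² + (-2)² + (-1)²) = √6 ≈ 2.449
|v| = √((-5)² + 5² + 1²) = √51 ≈ 7.141
cos θ = (u·v)/(|u||v|) = -16/(2.449·7.141) ≈ -0.9147
θ = arccos(-0.9147) ≈ 156.2°

156.2°


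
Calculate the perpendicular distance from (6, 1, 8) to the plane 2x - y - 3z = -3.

distance = |a·x₀ + b·y₀ + c·z₀ - d| / √(a² + b² + c²)
  = |2·6 + (-1)·1 + (-3)·8 - (-3)| / √(2² + (-1)² + (-3)²)
  = |12 - 1 - 24 + 3| / √(4 + 1 + 9)
  = |-10| / √14
  = 10 / 3.742
  ≈ 2.673

2.673


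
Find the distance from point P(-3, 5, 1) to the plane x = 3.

distance = |a·x₀ + b·y₀ + c·z₀ - d| / √(a² + b² + c²)
  = |1·(-3) + 0·5 + 0·1 - 3| / √(1² + 0² + 0²)
  = |-3 + 0 + 0 - 3| / √(1 + 0 + 0)
  = |-6| / √1
  = 6 / 1
  ≈ 6

6


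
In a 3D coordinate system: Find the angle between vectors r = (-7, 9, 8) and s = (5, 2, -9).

r·s = (-7)·5 + 9·2 + 8·(-9) = -35 + 18 - 72 = -89
|r| = √((-7)² + 9² + 8²) = √194 ≈ 13.93
|s| = √(5² + 2² + (-9)²) = √110 ≈ 10.49
cos θ = (r·s)/(|r||s|) = -89/(13.93·10.49) ≈ -0.6092
θ = arccos(-0.6092) ≈ 127.5°

127.5°


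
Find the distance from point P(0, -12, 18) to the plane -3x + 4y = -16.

distance = |a·x₀ + b·y₀ + c·z₀ - d| / √(a² + b² + c²)
  = |(-3)·0 + 4·(-12) + 0·18 - (-16)| / √((-3)² + 4² + 0²)
  = |0 - 48 + 0 + 16| / √(9 + 16 + 0)
  = |-32| / √25
  = 32 / 5
  ≈ 6.4

6.4


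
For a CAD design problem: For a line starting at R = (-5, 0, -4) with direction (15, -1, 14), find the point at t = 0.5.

P(t) = R + t·d
  = (-5 + 15·0.5, 0 + (-1)·0.5, -4 + 14·0.5)
  = (-5 + 7.5, 0 - 0.5, -4 + 7)
  = (2.5, -0.5, 3)

(2.5, -0.5, 3)


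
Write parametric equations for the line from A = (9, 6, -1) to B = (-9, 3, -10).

Direction vector d = B - A = (-9 - 9, 3 - 6, -10 + 1) = (-18, -3, -9)
Parametric form r = A + t·d:
x = 9 - 18t, y = 6 - 3t, z = -1 - 9t

x = 9 - 18t, y = 6 - 3t, z = -1 - 9t


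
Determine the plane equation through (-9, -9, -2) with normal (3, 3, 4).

The plane through P with normal n = (a, b, c) satisfies n·(r - P) = 0,
i.e. ax + by + cz = a·x₀ + b·y₀ + c·z₀.
d = 3·(-9) + 3·(-9) + 4·(-2)
  = -27 - 27 - 8
  = -62
Equation: 3x + 3y + 4z = -62

3x + 3y + 4z = -62


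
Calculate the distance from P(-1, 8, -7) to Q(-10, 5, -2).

d = √[(x₂-x₁)² + (y₂-y₁)² + (z₂-z₁)²]
  = √[(-9)² + (-3)² + 5²]
  = √[81 + 9 + 25]
  = √115
  ≈ 10.72

10.72


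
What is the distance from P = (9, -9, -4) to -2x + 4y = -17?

distance = |a·x₀ + b·y₀ + c·z₀ - d| / √(a² + b² + c²)
  = |(-2)·9 + 4·(-9) + 0·(-4) - (-17)| / √((-2)² + 4² + 0²)
  = |-18 - 36 + 0 + 17| / √(4 + 16 + 0)
  = |-37| / √20
  = 37 / 4.472
  ≈ 8.273

8.273


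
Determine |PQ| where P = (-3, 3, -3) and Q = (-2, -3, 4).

d = √[(x₂-x₁)² + (y₂-y₁)² + (z₂-z₁)²]
  = √[1² + (-6)² + 7²]
  = √[1 + 36 + 49]
  = √86
  ≈ 9.274

9.274


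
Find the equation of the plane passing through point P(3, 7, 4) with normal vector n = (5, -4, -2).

The plane through P with normal n = (a, b, c) satisfies n·(r - P) = 0,
i.e. ax + by + cz = a·x₀ + b·y₀ + c·z₀.
d = 5·3 + (-4)·7 + (-2)·4
  = 15 - 28 - 8
  = -21
Equation: 5x - 4y - 2z = -21

5x - 4y - 2z = -21


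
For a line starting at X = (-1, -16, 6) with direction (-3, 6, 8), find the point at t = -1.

P(t) = X + t·d
  = (-1 + (-3)·(-1), -16 + 6·(-1), 6 + 8·(-1))
  = (-1 + 3, -16 - 6, 6 - 8)
  = (2, -22, -2)

(2, -22, -2)


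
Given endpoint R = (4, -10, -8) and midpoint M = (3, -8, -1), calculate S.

S = 2M - R
  = (2·3 - 4, 2·(-8) - (-10), 2·(-1) - (-8))
  = (6 - 4, -16 + 10, -2 + 8)
  = (2, -6, 6)

(2, -6, 6)


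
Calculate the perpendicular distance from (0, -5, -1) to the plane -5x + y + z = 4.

distance = |a·x₀ + b·y₀ + c·z₀ - d| / √(a² + b² + c²)
  = |(-5)·0 + 1·(-5) + 1·(-1) - 4| / √((-5)² + 1² + 1²)
  = |0 - 5 - 1 - 4| / √(25 + 1 + 1)
  = |-10| / √27
  = 10 / 5.196
  ≈ 1.925

1.925


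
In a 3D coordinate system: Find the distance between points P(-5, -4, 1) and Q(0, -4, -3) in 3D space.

d = √[(x₂-x₁)² + (y₂-y₁)² + (z₂-z₁)²]
  = √[5² + 0² + (-4)²]
  = √[25 + 0 + 16]
  = √41
  ≈ 6.403

6.403


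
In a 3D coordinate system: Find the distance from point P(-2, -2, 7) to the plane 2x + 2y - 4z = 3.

distance = |a·x₀ + b·y₀ + c·z₀ - d| / √(a² + b² + c²)
  = |2·(-2) + 2·(-2) + (-4)·7 - 3| / √(2² + 2² + (-4)²)
  = |-4 - 4 - 28 - 3| / √(4 + 4 + 16)
  = |-39| / √24
  = 39 / 4.899
  ≈ 7.961

7.961


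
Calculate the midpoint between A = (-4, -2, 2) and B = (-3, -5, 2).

M = ((x₁+x₂)/2, (y₁+y₂)/2, (z₁+z₂)/2)
  = ((-4 - 3)/2, (-2 - 5)/2, (2 + 2)/2)
  = (-7/2, -7/2, 4/2)
  = (-3.5, -3.5, 2)

(-3.5, -3.5, 2)


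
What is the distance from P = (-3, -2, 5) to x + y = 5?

distance = |a·x₀ + b·y₀ + c·z₀ - d| / √(a² + b² + c²)
  = |1·(-3) + 1·(-2) + 0·5 - 5| / √(1² + 1² + 0²)
  = |-3 - 2 + 0 - 5| / √(1 + 1 + 0)
  = |-10| / √2
  = 10 / 1.414
  ≈ 7.071

7.071


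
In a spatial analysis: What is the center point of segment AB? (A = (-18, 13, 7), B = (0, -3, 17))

M = ((x₁+x₂)/2, (y₁+y₂)/2, (z₁+z₂)/2)
  = ((-18 + 0)/2, (13 - 3)/2, (7 + 17)/2)
  = (-18/2, 10/2, 24/2)
  = (-9, 5, 12)

(-9, 5, 12)


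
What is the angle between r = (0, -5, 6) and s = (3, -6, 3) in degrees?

r·s = 0·3 + (-5)·(-6) + 6·3 = 0 + 30 + 18 = 48
|r| = √(0² + (-5)² + 6²) = √61 ≈ 7.81
|s| = √(3² + (-6)² + 3²) = √54 ≈ 7.348
cos θ = (r·s)/(|r||s|) = 48/(7.81·7.348) ≈ 0.8363
θ = arccos(0.8363) ≈ 33.25°

33.25°


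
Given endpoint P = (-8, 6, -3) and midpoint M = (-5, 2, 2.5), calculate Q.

Q = 2M - P
  = (2·(-5) - (-8), 2·2 - 6, 2·2.5 - (-3))
  = (-10 + 8, 4 - 6, 5 + 3)
  = (-2, -2, 8)

(-2, -2, 8)


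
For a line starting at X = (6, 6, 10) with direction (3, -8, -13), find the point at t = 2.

P(t) = X + t·d
  = (6 + 3·2, 6 + (-8)·2, 10 + (-13)·2)
  = (6 + 6, 6 - 16, 10 - 26)
  = (12, -10, -16)

(12, -10, -16)


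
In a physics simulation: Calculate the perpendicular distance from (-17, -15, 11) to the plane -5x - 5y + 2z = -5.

distance = |a·x₀ + b·y₀ + c·z₀ - d| / √(a² + b² + c²)
  = |(-5)·(-17) + (-5)·(-15) + 2·11 - (-5)| / √((-5)² + (-5)² + 2²)
  = |85 + 75 + 22 + 5| / √(25 + 25 + 4)
  = |187| / √54
  = 187 / 7.348
  ≈ 25.45

25.45


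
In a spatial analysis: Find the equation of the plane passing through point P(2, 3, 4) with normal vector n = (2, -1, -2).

The plane through P with normal n = (a, b, c) satisfies n·(r - P) = 0,
i.e. ax + by + cz = a·x₀ + b·y₀ + c·z₀.
d = 2·2 + (-1)·3 + (-2)·4
  = 4 - 3 - 8
  = -7
Equation: 2x - y - 2z = -7

2x - y - 2z = -7


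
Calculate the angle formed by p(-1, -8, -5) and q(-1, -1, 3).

p·q = (-1)·(-1) + (-8)·(-1) + (-5)·3 = 1 + 8 - 15 = -6
|p| = √((-1)² + (-8)² + (-5)²) = √90 ≈ 9.487
|q| = √((-1)² + (-1)² + 3²) = √11 ≈ 3.317
cos θ = (p·q)/(|p||q|) = -6/(9.487·3.317) ≈ -0.1907
θ = arccos(-0.1907) ≈ 101°

101°


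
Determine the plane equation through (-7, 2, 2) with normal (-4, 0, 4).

The plane through P with normal n = (a, b, c) satisfies n·(r - P) = 0,
i.e. ax + by + cz = a·x₀ + b·y₀ + c·z₀.
d = (-4)·(-7) + 0·2 + 4·2
  = 28 + 0 + 8
  = 36
Equation: -4x + 4z = 36

-4x + 4z = 36


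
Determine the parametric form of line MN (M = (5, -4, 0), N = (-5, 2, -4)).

Direction vector d = N - M = (-5 - 5, 2 + 4, -4 + 0) = (-10, 6, -4)
Parametric form r = M + t·d:
x = 5 - 10t, y = -4 + 6t, z = 0 - 4t

x = 5 - 10t, y = -4 + 6t, z = 0 - 4t


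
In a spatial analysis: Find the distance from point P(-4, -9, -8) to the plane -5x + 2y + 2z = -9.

distance = |a·x₀ + b·y₀ + c·z₀ - d| / √(a² + b² + c²)
  = |(-5)·(-4) + 2·(-9) + 2·(-8) - (-9)| / √((-5)² + 2² + 2²)
  = |20 - 18 - 16 + 9| / √(25 + 4 + 4)
  = |-5| / √33
  = 5 / 5.745
  ≈ 0.8704

0.8704


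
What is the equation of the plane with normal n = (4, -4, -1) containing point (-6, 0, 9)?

The plane through P with normal n = (a, b, c) satisfies n·(r - P) = 0,
i.e. ax + by + cz = a·x₀ + b·y₀ + c·z₀.
d = 4·(-6) + (-4)·0 + (-1)·9
  = -24 + 0 - 9
  = -33
Equation: 4x - 4y - z = -33

4x - 4y - z = -33


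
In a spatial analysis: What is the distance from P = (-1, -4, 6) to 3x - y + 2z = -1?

distance = |a·x₀ + b·y₀ + c·z₀ - d| / √(a² + b² + c²)
  = |3·(-1) + (-1)·(-4) + 2·6 - (-1)| / √(3² + (-1)² + 2²)
  = |-3 + 4 + 12 + 1| / √(9 + 1 + 4)
  = |14| / √14
  = 14 / 3.742
  ≈ 3.742

3.742


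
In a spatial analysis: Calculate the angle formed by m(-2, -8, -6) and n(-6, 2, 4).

m·n = (-2)·(-6) + (-8)·2 + (-6)·4 = 12 - 16 - 24 = -28
|m| = √((-2)² + (-8)² + (-6)²) = √104 ≈ 10.2
|n| = √((-6)² + 2² + 4²) = √56 ≈ 7.483
cos θ = (m·n)/(|m||n|) = -28/(10.2·7.483) ≈ -0.3669
θ = arccos(-0.3669) ≈ 111.5°

111.5°


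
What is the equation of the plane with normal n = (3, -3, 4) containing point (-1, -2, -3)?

The plane through P with normal n = (a, b, c) satisfies n·(r - P) = 0,
i.e. ax + by + cz = a·x₀ + b·y₀ + c·z₀.
d = 3·(-1) + (-3)·(-2) + 4·(-3)
  = -3 + 6 - 12
  = -9
Equation: 3x - 3y + 4z = -9

3x - 3y + 4z = -9


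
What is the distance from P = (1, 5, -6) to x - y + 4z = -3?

distance = |a·x₀ + b·y₀ + c·z₀ - d| / √(a² + b² + c²)
  = |1·1 + (-1)·5 + 4·(-6) - (-3)| / √(1² + (-1)² + 4²)
  = |1 - 5 - 24 + 3| / √(1 + 1 + 16)
  = |-25| / √18
  = 25 / 4.243
  ≈ 5.893

5.893


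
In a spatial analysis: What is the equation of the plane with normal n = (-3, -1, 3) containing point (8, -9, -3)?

The plane through P with normal n = (a, b, c) satisfies n·(r - P) = 0,
i.e. ax + by + cz = a·x₀ + b·y₀ + c·z₀.
d = (-3)·8 + (-1)·(-9) + 3·(-3)
  = -24 + 9 - 9
  = -24
Equation: -3x - y + 3z = -24

-3x - y + 3z = -24


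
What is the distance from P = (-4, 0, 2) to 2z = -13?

distance = |a·x₀ + b·y₀ + c·z₀ - d| / √(a² + b² + c²)
  = |0·(-4) + 0·0 + 2·2 - (-13)| / √(0² + 0² + 2²)
  = |0 + 0 + 4 + 13| / √(0 + 0 + 4)
  = |17| / √4
  = 17 / 2
  ≈ 8.5

8.5


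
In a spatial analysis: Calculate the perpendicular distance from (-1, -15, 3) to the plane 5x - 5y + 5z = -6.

distance = |a·x₀ + b·y₀ + c·z₀ - d| / √(a² + b² + c²)
  = |5·(-1) + (-5)·(-15) + 5·3 - (-6)| / √(5² + (-5)² + 5²)
  = |-5 + 75 + 15 + 6| / √(25 + 25 + 25)
  = |91| / √75
  = 91 / 8.66
  ≈ 10.51

10.51


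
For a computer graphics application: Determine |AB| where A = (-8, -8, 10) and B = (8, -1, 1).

d = √[(x₂-x₁)² + (y₂-y₁)² + (z₂-z₁)²]
  = √[16² + 7² + (-9)²]
  = √[256 + 49 + 81]
  = √386
  ≈ 19.65

19.65


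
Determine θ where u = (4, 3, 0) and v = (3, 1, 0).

u·v = 4·3 + 3·1 + 0·0 = 12 + 3 + 0 = 15
|u| = √(4² + 3² + 0²) = √25 ≈ 5
|v| = √(3² + 1² + 0²) = √10 ≈ 3.162
cos θ = (u·v)/(|u||v|) = 15/(5·3.162) ≈ 0.9487
θ = arccos(0.9487) ≈ 18.43°

18.43°


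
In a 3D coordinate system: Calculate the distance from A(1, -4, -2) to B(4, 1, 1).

d = √[(x₂-x₁)² + (y₂-y₁)² + (z₂-z₁)²]
  = √[3² + 5² + 3²]
  = √[9 + 25 + 9]
  = √43
  ≈ 6.557

6.557


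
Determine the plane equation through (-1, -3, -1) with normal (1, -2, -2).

The plane through P with normal n = (a, b, c) satisfies n·(r - P) = 0,
i.e. ax + by + cz = a·x₀ + b·y₀ + c·z₀.
d = 1·(-1) + (-2)·(-3) + (-2)·(-1)
  = -1 + 6 + 2
  = 7
Equation: x - 2y - 2z = 7

x - 2y - 2z = 7


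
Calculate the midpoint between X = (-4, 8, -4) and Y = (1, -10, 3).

M = ((x₁+x₂)/2, (y₁+y₂)/2, (z₁+z₂)/2)
  = ((-4 + 1)/2, (8 - 10)/2, (-4 + 3)/2)
  = (-3/2, -2/2, -1/2)
  = (-1.5, -1, -0.5)

(-1.5, -1, -0.5)


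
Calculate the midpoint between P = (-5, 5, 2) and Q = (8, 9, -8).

M = ((x₁+x₂)/2, (y₁+y₂)/2, (z₁+z₂)/2)
  = ((-5 + 8)/2, (5 + 9)/2, (2 - 8)/2)
  = (3/2, 14/2, -6/2)
  = (1.5, 7, -3)

(1.5, 7, -3)


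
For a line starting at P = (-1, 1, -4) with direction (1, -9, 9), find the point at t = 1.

P(t) = P + t·d
  = (-1 + 1·1, 1 + (-9)·1, -4 + 9·1)
  = (-1 + 1, 1 - 9, -4 + 9)
  = (0, -8, 5)

(0, -8, 5)


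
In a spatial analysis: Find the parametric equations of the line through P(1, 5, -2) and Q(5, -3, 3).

Direction vector d = Q - P = (5 - 1, -3 - 5, 3 + 2) = (4, -8, 5)
Parametric form r = P + t·d:
x = 1 + 4t, y = 5 - 8t, z = -2 + 5t

x = 1 + 4t, y = 5 - 8t, z = -2 + 5t


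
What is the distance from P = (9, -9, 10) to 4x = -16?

distance = |a·x₀ + b·y₀ + c·z₀ - d| / √(a² + b² + c²)
  = |4·9 + 0·(-9) + 0·10 - (-16)| / √(4² + 0² + 0²)
  = |36 + 0 + 0 + 16| / √(16 + 0 + 0)
  = |52| / √16
  = 52 / 4
  ≈ 13

13


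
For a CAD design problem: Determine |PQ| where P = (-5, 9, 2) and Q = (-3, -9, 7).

d = √[(x₂-x₁)² + (y₂-y₁)² + (z₂-z₁)²]
  = √[2² + (-18)² + 5²]
  = √[4 + 324 + 25]
  = √353
  ≈ 18.79

18.79


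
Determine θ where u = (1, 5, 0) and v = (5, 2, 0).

u·v = 1·5 + 5·2 + 0·0 = 5 + 10 + 0 = 15
|u| = √(1² + 5² + 0²) = √26 ≈ 5.099
|v| = √(5² + 2² + 0²) = √29 ≈ 5.385
cos θ = (u·v)/(|u||v|) = 15/(5.099·5.385) ≈ 0.5463
θ = arccos(0.5463) ≈ 56.89°

56.89°


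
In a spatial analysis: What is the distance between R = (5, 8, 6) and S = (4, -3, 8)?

d = √[(x₂-x₁)² + (y₂-y₁)² + (z₂-z₁)²]
  = √[(-1)² + (-11)² + 2²]
  = √[1 + 121 + 4]
  = √126
  ≈ 11.22

11.22


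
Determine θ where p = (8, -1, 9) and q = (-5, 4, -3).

p·q = 8·(-5) + (-1)·4 + 9·(-3) = -40 - 4 - 27 = -71
|p| = √(8² + (-1)² + 9²) = √146 ≈ 12.08
|q| = √((-5)² + 4² + (-3)²) = √50 ≈ 7.071
cos θ = (p·q)/(|p||q|) = -71/(12.08·7.071) ≈ -0.831
θ = arccos(-0.831) ≈ 146.2°

146.2°


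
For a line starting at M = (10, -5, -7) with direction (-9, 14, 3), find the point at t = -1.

P(t) = M + t·d
  = (10 + (-9)·(-1), -5 + 14·(-1), -7 + 3·(-1))
  = (10 + 9, -5 - 14, -7 - 3)
  = (19, -19, -10)

(19, -19, -10)


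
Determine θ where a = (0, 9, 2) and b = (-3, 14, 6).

a·b = 0·(-3) + 9·14 + 2·6 = 0 + 126 + 12 = 138
|a| = √(0² + 9² + 2²) = √85 ≈ 9.22
|b| = √((-3)² + 14² + 6²) = √241 ≈ 15.52
cos θ = (a·b)/(|a||b|) = 138/(9.22·15.52) ≈ 0.9642
θ = arccos(0.9642) ≈ 15.38°

15.38°


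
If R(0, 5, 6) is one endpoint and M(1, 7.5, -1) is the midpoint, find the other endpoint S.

S = 2M - R
  = (2·1 - 0, 2·7.5 - 5, 2·(-1) - 6)
  = (2 + 0, 15 - 5, -2 - 6)
  = (2, 10, -8)

(2, 10, -8)


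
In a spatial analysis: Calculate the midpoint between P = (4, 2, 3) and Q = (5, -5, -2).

M = ((x₁+x₂)/2, (y₁+y₂)/2, (z₁+z₂)/2)
  = ((4 + 5)/2, (2 - 5)/2, (3 - 2)/2)
  = (9/2, -3/2, 1/2)
  = (4.5, -1.5, 0.5)

(4.5, -1.5, 0.5)


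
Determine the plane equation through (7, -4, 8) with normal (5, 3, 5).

The plane through P with normal n = (a, b, c) satisfies n·(r - P) = 0,
i.e. ax + by + cz = a·x₀ + b·y₀ + c·z₀.
d = 5·7 + 3·(-4) + 5·8
  = 35 - 12 + 40
  = 63
Equation: 5x + 3y + 5z = 63

5x + 3y + 5z = 63


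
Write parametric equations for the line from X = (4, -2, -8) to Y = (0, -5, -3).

Direction vector d = Y - X = (0 - 4, -5 + 2, -3 + 8) = (-4, -3, 5)
Parametric form r = X + t·d:
x = 4 - 4t, y = -2 - 3t, z = -8 + 5t

x = 4 - 4t, y = -2 - 3t, z = -8 + 5t


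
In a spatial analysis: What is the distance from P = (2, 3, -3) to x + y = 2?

distance = |a·x₀ + b·y₀ + c·z₀ - d| / √(a² + b² + c²)
  = |1·2 + 1·3 + 0·(-3) - 2| / √(1² + 1² + 0²)
  = |2 + 3 + 0 - 2| / √(1 + 1 + 0)
  = |3| / √2
  = 3 / 1.414
  ≈ 2.121

2.121


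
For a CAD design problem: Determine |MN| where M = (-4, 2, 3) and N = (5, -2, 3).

d = √[(x₂-x₁)² + (y₂-y₁)² + (z₂-z₁)²]
  = √[9² + (-4)² + 0²]
  = √[81 + 16 + 0]
  = √97
  ≈ 9.849

9.849


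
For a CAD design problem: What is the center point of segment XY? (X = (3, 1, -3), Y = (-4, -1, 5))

M = ((x₁+x₂)/2, (y₁+y₂)/2, (z₁+z₂)/2)
  = ((3 - 4)/2, (1 - 1)/2, (-3 + 5)/2)
  = (-1/2, 0/2, 2/2)
  = (-0.5, 0, 1)

(-0.5, 0, 1)
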